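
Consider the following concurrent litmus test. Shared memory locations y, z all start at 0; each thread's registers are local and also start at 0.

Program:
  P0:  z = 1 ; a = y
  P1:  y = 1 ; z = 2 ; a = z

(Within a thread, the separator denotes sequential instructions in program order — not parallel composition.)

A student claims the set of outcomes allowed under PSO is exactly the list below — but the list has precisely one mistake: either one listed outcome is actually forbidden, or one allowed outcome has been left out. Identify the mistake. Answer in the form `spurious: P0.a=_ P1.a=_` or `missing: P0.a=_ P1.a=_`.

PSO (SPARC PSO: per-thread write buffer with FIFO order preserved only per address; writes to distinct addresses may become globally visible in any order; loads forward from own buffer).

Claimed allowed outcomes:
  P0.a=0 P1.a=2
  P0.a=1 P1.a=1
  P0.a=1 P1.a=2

missing: P0.a=0 P1.a=1

outcome vector order: (P0.a,P1.a)
PSO: 4 outcomes — {(0,1), (0,2), (1,1), (1,2)}
PSO∖claimed = {(0,1)}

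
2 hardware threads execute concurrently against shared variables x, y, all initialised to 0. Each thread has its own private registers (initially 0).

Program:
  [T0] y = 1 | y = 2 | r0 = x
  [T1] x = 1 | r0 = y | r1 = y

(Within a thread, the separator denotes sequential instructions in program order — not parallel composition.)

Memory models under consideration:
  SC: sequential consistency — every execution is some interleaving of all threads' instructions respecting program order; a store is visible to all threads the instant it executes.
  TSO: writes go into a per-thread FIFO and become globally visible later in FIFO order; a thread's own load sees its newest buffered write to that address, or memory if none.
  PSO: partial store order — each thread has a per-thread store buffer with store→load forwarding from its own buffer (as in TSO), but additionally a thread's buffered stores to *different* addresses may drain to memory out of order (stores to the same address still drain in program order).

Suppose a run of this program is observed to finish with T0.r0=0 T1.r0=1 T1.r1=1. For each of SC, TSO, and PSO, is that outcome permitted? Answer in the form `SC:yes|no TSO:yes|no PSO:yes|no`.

outcome vector order: (T0.r0,T1.r0,T1.r1)
[SC] allowed = {0/2/2, 1/0/0, 1/0/1, 1/0/2, 1/1/1, 1/1/2, 1/2/2}
[TSO] allowed = {0/0/0, 0/0/1, 0/0/2, 0/1/1, 0/1/2, 0/2/2, 1/0/0, 1/0/1, 1/0/2, 1/1/1, 1/1/2, 1/2/2}
[PSO] allowed = {0/0/0, 0/0/1, 0/0/2, 0/1/1, 0/1/2, 0/2/2, 1/0/0, 1/0/1, 1/0/2, 1/1/1, 1/1/2, 1/2/2}
target 0/1/1 ∈ {TSO,PSO}

SC:no TSO:yes PSO:yes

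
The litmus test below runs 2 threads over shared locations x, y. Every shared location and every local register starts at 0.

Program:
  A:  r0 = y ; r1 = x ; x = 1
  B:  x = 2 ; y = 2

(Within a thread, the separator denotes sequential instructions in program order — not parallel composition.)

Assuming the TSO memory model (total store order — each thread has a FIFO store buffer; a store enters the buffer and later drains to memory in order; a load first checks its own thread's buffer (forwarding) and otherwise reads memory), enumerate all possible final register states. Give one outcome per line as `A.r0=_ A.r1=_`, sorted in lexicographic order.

A.r0=0 A.r1=0
A.r0=0 A.r1=2
A.r0=2 A.r1=2

outcome vector order: (A.r0,A.r1)
|TSO outcomes| = 3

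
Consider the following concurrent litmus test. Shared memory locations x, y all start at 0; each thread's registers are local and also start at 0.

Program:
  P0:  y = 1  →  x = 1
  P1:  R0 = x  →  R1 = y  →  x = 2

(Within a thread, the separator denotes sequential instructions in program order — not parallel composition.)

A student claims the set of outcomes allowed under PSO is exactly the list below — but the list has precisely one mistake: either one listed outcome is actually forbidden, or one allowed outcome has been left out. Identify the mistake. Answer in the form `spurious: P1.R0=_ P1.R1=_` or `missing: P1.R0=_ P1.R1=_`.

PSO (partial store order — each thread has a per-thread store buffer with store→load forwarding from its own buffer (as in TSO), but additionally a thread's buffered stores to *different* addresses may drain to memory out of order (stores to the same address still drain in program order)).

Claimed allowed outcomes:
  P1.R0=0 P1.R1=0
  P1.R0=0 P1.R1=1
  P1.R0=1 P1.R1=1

outcome vector order: (P1.R0,P1.R1)
PSO (4): <0 0>; <0 1>; <1 0>; <1 1>
PSO∖claimed = {<1 0>}

missing: P1.R0=1 P1.R1=0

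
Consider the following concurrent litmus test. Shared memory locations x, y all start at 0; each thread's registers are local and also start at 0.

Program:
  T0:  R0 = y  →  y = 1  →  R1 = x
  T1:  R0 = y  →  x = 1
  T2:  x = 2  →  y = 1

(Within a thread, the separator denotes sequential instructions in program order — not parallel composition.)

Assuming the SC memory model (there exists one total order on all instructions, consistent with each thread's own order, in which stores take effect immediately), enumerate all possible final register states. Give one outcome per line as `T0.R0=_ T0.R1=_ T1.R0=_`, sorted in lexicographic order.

T0.R0=0 T0.R1=0 T1.R0=0
T0.R0=0 T0.R1=0 T1.R0=1
T0.R0=0 T0.R1=1 T1.R0=0
T0.R0=0 T0.R1=1 T1.R0=1
T0.R0=0 T0.R1=2 T1.R0=0
T0.R0=0 T0.R1=2 T1.R0=1
T0.R0=1 T0.R1=1 T1.R0=0
T0.R0=1 T0.R1=1 T1.R0=1
T0.R0=1 T0.R1=2 T1.R0=0
T0.R0=1 T0.R1=2 T1.R0=1

outcome vector order: (T0.R0,T0.R1,T1.R0)
|SC outcomes| = 10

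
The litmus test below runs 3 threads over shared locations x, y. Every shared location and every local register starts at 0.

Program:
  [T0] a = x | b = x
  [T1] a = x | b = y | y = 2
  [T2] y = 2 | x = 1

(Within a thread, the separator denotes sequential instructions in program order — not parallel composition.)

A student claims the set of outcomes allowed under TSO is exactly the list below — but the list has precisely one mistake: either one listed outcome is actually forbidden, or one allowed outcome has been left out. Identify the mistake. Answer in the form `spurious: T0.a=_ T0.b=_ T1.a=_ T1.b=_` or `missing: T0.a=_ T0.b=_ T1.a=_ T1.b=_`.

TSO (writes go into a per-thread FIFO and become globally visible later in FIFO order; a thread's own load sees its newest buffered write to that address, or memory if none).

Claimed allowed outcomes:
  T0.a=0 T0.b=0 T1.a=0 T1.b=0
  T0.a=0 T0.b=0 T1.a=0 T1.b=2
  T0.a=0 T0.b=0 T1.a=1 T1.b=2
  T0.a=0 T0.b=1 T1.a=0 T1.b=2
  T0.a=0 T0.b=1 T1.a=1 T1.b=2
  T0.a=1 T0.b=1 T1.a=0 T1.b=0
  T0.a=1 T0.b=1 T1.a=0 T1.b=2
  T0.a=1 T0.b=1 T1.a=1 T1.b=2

missing: T0.a=0 T0.b=1 T1.a=0 T1.b=0

outcome vector order: (T0.a,T0.b,T1.a,T1.b)
TSO (9): 0000 0002 0012 0100 0102 0112 1100 1102 1112
TSO∖claimed = {0100}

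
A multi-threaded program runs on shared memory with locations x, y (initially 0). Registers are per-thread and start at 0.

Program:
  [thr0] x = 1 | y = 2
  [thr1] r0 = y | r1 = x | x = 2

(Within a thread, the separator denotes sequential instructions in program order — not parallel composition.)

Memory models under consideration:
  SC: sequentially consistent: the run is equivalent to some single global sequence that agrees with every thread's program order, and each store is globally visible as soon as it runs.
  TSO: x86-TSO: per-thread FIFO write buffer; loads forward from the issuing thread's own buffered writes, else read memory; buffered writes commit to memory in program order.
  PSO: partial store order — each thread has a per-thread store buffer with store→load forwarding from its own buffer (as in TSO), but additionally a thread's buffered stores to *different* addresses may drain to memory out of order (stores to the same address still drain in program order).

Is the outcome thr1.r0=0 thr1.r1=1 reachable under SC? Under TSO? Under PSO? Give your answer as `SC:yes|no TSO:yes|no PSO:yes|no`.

SC:yes TSO:yes PSO:yes

outcome vector order: (thr1.r0,thr1.r1)
[SC] allowed = {00 01 21}
[TSO] allowed = {00 01 21}
[PSO] allowed = {00 01 20 21}
target 01 ∈ {SC,TSO,PSO}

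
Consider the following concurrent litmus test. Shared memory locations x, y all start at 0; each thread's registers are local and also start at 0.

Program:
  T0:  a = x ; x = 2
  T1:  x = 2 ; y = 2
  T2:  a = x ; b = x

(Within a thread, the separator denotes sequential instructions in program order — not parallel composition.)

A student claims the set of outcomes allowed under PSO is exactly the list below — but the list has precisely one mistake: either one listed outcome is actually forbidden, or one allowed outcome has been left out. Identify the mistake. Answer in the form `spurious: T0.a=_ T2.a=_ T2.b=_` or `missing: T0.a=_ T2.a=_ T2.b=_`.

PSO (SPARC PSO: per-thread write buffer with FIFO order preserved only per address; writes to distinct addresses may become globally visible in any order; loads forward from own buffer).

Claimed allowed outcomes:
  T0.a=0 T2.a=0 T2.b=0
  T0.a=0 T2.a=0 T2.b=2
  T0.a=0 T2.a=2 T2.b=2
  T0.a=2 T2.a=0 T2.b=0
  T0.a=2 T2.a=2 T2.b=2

outcome vector order: (T0.a,T2.a,T2.b)
PSO (6): (0,0,0), (0,0,2), (0,2,2), (2,0,0), (2,0,2), (2,2,2)
PSO∖claimed = {(2,0,2)}

missing: T0.a=2 T2.a=0 T2.b=2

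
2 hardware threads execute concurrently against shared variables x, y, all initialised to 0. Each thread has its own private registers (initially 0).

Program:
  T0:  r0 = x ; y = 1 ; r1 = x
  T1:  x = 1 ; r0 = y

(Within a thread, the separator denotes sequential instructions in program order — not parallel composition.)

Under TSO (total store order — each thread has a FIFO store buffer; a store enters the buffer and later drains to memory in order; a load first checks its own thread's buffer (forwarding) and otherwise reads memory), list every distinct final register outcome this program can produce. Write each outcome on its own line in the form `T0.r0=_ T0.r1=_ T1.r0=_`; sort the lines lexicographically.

outcome vector order: (T0.r0,T0.r1,T1.r0)
|TSO outcomes| = 6

T0.r0=0 T0.r1=0 T1.r0=0
T0.r0=0 T0.r1=0 T1.r0=1
T0.r0=0 T0.r1=1 T1.r0=0
T0.r0=0 T0.r1=1 T1.r0=1
T0.r0=1 T0.r1=1 T1.r0=0
T0.r0=1 T0.r1=1 T1.r0=1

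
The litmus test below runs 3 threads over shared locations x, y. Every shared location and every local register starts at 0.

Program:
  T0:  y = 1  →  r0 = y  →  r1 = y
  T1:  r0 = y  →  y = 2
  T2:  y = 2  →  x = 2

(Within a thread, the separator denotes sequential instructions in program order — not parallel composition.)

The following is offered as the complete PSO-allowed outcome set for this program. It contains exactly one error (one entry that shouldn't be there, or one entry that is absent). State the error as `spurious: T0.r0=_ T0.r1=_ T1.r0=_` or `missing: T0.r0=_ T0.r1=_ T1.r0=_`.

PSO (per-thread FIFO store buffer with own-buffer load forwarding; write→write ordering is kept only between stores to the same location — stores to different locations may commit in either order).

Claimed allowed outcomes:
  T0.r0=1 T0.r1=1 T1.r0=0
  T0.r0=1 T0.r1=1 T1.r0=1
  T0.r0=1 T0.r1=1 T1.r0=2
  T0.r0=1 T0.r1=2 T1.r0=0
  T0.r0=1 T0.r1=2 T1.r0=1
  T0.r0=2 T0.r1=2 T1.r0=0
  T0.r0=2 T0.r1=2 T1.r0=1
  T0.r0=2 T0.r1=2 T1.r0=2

outcome vector order: (T0.r0,T0.r1,T1.r0)
under PSO → 110 111 112 120 121 122 220 221 222
PSO∖claimed = {122}

missing: T0.r0=1 T0.r1=2 T1.r0=2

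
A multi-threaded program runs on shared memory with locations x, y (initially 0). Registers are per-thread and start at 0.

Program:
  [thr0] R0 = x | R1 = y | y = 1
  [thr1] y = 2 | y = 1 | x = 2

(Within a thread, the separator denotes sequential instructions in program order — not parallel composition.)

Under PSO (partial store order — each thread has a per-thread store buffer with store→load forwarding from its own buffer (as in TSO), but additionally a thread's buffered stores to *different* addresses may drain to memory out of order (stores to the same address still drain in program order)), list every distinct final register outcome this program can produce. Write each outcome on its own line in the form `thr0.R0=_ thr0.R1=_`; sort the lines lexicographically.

thr0.R0=0 thr0.R1=0
thr0.R0=0 thr0.R1=1
thr0.R0=0 thr0.R1=2
thr0.R0=2 thr0.R1=0
thr0.R0=2 thr0.R1=1
thr0.R0=2 thr0.R1=2

outcome vector order: (thr0.R0,thr0.R1)
|PSO outcomes| = 6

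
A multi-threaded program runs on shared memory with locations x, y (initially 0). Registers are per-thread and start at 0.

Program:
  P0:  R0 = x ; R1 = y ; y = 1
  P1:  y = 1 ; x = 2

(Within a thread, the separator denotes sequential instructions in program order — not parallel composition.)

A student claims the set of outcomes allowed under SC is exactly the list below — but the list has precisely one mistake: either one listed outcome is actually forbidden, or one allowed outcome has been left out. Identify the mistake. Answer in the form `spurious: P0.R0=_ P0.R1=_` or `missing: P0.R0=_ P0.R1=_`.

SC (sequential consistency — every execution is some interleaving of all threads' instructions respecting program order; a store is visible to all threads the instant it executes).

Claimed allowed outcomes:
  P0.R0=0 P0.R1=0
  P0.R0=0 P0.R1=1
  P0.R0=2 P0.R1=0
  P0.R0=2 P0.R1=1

outcome vector order: (P0.R0,P0.R1)
SC (3): 0/0; 0/1; 2/1
claimed∖SC = {2/0}

spurious: P0.R0=2 P0.R1=0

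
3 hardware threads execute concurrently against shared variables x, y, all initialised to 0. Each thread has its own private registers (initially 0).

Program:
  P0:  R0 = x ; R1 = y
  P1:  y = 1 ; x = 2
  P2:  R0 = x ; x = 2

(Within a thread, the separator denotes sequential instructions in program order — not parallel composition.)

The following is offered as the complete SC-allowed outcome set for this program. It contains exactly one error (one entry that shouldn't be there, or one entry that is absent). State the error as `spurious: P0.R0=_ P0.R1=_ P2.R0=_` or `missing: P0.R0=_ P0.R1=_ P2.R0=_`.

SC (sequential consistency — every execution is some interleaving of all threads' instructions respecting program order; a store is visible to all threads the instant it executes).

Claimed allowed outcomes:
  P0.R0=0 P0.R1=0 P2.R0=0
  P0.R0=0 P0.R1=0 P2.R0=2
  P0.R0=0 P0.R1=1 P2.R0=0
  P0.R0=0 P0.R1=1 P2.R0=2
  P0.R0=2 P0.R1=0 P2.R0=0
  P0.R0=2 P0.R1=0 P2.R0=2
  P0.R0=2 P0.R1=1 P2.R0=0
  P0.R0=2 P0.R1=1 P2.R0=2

spurious: P0.R0=2 P0.R1=0 P2.R0=2

outcome vector order: (P0.R0,P0.R1,P2.R0)
SC: 7 outcomes — {<0 0 0> <0 0 2> <0 1 0> <0 1 2> <2 0 0> <2 1 0> <2 1 2>}
claimed∖SC = {<2 0 2>}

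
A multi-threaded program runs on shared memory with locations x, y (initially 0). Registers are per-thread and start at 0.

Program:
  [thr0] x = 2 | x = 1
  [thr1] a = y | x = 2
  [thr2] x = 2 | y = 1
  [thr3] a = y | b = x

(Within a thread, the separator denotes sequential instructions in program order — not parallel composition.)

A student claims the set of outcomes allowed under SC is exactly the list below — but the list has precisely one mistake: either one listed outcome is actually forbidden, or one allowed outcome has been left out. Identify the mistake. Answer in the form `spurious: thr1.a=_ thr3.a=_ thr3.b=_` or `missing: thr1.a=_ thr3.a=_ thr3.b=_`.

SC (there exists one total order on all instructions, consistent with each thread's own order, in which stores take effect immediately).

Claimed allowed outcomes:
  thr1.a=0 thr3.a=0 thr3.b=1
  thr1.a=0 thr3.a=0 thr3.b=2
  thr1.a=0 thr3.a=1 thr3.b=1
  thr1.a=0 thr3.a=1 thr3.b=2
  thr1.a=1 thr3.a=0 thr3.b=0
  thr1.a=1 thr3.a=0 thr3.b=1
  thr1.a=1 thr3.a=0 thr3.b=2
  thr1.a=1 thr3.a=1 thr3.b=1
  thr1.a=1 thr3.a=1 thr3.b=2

missing: thr1.a=0 thr3.a=0 thr3.b=0

outcome vector order: (thr1.a,thr3.a,thr3.b)
under SC → 0/0/0; 0/0/1; 0/0/2; 0/1/1; 0/1/2; 1/0/0; 1/0/1; 1/0/2; 1/1/1; 1/1/2
SC∖claimed = {0/0/0}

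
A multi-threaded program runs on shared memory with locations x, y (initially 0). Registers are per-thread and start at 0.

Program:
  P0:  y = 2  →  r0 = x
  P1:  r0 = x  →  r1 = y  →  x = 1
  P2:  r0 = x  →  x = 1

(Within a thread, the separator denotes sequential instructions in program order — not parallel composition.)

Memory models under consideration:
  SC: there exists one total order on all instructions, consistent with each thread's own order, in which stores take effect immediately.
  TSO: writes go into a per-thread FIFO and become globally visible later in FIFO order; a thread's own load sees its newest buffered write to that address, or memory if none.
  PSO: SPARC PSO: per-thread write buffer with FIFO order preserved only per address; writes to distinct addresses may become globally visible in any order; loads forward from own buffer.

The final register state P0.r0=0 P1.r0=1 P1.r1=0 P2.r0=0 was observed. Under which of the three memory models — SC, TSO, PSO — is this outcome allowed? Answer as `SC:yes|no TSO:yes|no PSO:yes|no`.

SC:no TSO:yes PSO:yes

outcome vector order: (P0.r0,P1.r0,P1.r1,P2.r0)
under SC → (0,0,0,0); (0,0,0,1); (0,0,2,0); (0,0,2,1); (0,1,2,0); (1,0,0,0); (1,0,0,1); (1,0,2,0); (1,0,2,1); (1,1,0,0); (1,1,2,0)
under TSO → (0,0,0,0); (0,0,0,1); (0,0,2,0); (0,0,2,1); (0,1,0,0); (0,1,2,0); (1,0,0,0); (1,0,0,1); (1,0,2,0); (1,0,2,1); (1,1,0,0); (1,1,2,0)
under PSO → (0,0,0,0); (0,0,0,1); (0,0,2,0); (0,0,2,1); (0,1,0,0); (0,1,2,0); (1,0,0,0); (1,0,0,1); (1,0,2,0); (1,0,2,1); (1,1,0,0); (1,1,2,0)
target (0,1,0,0) ∈ {TSO,PSO}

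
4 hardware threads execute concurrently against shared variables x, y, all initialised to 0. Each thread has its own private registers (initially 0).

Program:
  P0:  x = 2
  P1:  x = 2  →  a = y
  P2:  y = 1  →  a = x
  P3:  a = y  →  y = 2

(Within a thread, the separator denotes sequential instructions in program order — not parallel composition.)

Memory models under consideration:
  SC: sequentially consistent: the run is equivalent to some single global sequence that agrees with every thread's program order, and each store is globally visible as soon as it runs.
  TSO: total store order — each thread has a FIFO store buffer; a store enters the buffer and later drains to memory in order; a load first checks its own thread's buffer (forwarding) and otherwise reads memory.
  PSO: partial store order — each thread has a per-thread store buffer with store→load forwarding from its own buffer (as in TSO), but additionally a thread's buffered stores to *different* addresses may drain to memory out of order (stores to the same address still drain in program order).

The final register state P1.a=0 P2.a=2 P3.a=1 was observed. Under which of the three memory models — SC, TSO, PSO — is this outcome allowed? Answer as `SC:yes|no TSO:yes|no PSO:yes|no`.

SC:yes TSO:yes PSO:yes

outcome vector order: (P1.a,P2.a,P3.a)
under SC → 020, 021, 100, 101, 120, 121, 200, 201, 220, 221
under TSO → 000, 001, 020, 021, 100, 101, 120, 121, 200, 201, 220, 221
under PSO → 000, 001, 020, 021, 100, 101, 120, 121, 200, 201, 220, 221
target 021 ∈ {SC,TSO,PSO}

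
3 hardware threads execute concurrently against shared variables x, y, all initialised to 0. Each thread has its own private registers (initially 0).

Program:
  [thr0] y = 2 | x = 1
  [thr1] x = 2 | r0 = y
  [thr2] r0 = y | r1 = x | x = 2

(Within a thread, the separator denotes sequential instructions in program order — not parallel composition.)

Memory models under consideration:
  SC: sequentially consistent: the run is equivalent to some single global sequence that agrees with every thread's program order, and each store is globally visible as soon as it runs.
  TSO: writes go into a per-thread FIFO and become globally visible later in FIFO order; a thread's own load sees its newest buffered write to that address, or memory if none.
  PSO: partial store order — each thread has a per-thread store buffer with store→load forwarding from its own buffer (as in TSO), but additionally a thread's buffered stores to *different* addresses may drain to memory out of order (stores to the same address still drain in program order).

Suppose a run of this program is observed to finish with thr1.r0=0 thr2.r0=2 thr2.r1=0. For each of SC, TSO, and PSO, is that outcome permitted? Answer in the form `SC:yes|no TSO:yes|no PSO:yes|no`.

outcome vector order: (thr1.r0,thr2.r0,thr2.r1)
under SC → 0/0/0, 0/0/1, 0/0/2, 0/2/1, 0/2/2, 2/0/0, 2/0/1, 2/0/2, 2/2/0, 2/2/1, 2/2/2
under TSO → 0/0/0, 0/0/1, 0/0/2, 0/2/0, 0/2/1, 0/2/2, 2/0/0, 2/0/1, 2/0/2, 2/2/0, 2/2/1, 2/2/2
under PSO → 0/0/0, 0/0/1, 0/0/2, 0/2/0, 0/2/1, 0/2/2, 2/0/0, 2/0/1, 2/0/2, 2/2/0, 2/2/1, 2/2/2
target 0/2/0 ∈ {TSO,PSO}

SC:no TSO:yes PSO:yes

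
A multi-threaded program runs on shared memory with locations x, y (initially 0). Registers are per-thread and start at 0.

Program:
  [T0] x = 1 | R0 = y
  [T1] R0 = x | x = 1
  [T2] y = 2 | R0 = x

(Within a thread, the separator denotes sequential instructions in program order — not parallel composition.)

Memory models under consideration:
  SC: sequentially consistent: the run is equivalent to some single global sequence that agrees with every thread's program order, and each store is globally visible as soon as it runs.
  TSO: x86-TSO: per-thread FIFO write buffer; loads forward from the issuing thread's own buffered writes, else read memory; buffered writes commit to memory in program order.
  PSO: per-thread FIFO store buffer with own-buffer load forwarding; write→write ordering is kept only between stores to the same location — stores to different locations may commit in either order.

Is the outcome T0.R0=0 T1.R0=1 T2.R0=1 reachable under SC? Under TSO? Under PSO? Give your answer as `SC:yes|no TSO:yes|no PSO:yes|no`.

outcome vector order: (T0.R0,T1.R0,T2.R0)
SC (6): <0 0 1>, <0 1 1>, <2 0 0>, <2 0 1>, <2 1 0>, <2 1 1>
TSO (8): <0 0 0>, <0 0 1>, <0 1 0>, <0 1 1>, <2 0 0>, <2 0 1>, <2 1 0>, <2 1 1>
PSO (8): <0 0 0>, <0 0 1>, <0 1 0>, <0 1 1>, <2 0 0>, <2 0 1>, <2 1 0>, <2 1 1>
target <0 1 1> ∈ {SC,TSO,PSO}

SC:yes TSO:yes PSO:yes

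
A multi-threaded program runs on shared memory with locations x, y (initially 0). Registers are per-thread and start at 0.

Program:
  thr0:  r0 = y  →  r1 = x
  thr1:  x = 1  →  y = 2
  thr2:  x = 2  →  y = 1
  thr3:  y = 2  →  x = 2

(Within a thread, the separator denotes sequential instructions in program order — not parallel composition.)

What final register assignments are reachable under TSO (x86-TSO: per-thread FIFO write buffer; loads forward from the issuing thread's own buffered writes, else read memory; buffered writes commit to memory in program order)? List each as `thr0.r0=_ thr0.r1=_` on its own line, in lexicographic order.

outcome vector order: (thr0.r0,thr0.r1)
|TSO outcomes| = 8

thr0.r0=0 thr0.r1=0
thr0.r0=0 thr0.r1=1
thr0.r0=0 thr0.r1=2
thr0.r0=1 thr0.r1=1
thr0.r0=1 thr0.r1=2
thr0.r0=2 thr0.r1=0
thr0.r0=2 thr0.r1=1
thr0.r0=2 thr0.r1=2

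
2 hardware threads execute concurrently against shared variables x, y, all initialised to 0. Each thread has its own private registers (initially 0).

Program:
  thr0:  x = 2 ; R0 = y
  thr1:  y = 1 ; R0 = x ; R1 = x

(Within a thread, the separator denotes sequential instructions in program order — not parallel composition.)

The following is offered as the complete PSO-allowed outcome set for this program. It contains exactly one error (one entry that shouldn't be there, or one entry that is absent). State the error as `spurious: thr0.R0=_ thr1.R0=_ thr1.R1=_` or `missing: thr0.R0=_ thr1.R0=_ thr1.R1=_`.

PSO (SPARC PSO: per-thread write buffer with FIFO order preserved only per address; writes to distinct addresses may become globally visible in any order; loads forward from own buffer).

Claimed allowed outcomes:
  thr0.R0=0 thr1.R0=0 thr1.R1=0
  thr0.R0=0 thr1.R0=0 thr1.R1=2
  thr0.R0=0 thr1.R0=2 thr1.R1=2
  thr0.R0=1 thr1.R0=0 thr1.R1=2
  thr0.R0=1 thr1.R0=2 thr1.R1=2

missing: thr0.R0=1 thr1.R0=0 thr1.R1=0

outcome vector order: (thr0.R0,thr1.R0,thr1.R1)
[PSO] allowed = {0/0/0, 0/0/2, 0/2/2, 1/0/0, 1/0/2, 1/2/2}
PSO∖claimed = {1/0/0}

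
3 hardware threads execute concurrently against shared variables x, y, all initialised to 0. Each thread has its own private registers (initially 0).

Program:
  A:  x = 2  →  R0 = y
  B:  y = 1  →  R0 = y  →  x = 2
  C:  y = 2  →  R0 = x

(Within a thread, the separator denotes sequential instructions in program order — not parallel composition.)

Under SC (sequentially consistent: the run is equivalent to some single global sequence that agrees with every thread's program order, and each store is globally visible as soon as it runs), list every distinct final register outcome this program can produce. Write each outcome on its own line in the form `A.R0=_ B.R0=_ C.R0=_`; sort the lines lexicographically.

A.R0=0 B.R0=1 C.R0=2
A.R0=0 B.R0=2 C.R0=2
A.R0=1 B.R0=1 C.R0=0
A.R0=1 B.R0=1 C.R0=2
A.R0=1 B.R0=2 C.R0=2
A.R0=2 B.R0=1 C.R0=0
A.R0=2 B.R0=1 C.R0=2
A.R0=2 B.R0=2 C.R0=0
A.R0=2 B.R0=2 C.R0=2

outcome vector order: (A.R0,B.R0,C.R0)
|SC outcomes| = 9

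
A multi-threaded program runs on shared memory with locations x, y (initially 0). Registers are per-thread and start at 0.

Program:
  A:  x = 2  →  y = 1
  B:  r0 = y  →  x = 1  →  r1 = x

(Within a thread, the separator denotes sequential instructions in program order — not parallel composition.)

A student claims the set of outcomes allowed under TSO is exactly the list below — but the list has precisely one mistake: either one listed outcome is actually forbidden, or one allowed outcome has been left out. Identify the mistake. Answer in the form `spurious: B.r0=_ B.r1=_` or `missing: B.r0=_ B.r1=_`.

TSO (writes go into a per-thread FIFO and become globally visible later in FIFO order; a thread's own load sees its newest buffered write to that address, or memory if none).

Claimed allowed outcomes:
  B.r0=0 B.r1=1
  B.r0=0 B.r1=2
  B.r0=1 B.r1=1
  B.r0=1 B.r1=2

outcome vector order: (B.r0,B.r1)
[TSO] allowed = {01 02 11}
claimed∖TSO = {12}

spurious: B.r0=1 B.r1=2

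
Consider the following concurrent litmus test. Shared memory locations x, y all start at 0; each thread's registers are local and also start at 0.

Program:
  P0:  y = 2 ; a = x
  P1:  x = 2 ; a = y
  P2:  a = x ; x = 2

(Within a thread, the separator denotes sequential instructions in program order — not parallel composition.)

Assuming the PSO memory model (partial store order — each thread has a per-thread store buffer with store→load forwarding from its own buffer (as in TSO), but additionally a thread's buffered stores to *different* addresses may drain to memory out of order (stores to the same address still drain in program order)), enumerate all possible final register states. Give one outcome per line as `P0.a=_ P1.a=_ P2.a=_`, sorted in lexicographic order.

P0.a=0 P1.a=0 P2.a=0
P0.a=0 P1.a=0 P2.a=2
P0.a=0 P1.a=2 P2.a=0
P0.a=0 P1.a=2 P2.a=2
P0.a=2 P1.a=0 P2.a=0
P0.a=2 P1.a=0 P2.a=2
P0.a=2 P1.a=2 P2.a=0
P0.a=2 P1.a=2 P2.a=2

outcome vector order: (P0.a,P1.a,P2.a)
|PSO outcomes| = 8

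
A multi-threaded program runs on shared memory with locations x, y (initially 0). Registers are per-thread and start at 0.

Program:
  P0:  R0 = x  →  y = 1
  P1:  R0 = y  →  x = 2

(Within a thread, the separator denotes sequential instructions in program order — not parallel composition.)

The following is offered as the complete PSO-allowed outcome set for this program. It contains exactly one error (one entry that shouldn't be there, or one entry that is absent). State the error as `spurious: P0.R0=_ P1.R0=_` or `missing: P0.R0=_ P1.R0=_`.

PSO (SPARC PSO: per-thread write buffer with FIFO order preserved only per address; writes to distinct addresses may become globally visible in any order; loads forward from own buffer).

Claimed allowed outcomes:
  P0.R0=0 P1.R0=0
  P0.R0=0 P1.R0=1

outcome vector order: (P0.R0,P1.R0)
[PSO] allowed = {<0 0> <0 1> <2 0>}
PSO∖claimed = {<2 0>}

missing: P0.R0=2 P1.R0=0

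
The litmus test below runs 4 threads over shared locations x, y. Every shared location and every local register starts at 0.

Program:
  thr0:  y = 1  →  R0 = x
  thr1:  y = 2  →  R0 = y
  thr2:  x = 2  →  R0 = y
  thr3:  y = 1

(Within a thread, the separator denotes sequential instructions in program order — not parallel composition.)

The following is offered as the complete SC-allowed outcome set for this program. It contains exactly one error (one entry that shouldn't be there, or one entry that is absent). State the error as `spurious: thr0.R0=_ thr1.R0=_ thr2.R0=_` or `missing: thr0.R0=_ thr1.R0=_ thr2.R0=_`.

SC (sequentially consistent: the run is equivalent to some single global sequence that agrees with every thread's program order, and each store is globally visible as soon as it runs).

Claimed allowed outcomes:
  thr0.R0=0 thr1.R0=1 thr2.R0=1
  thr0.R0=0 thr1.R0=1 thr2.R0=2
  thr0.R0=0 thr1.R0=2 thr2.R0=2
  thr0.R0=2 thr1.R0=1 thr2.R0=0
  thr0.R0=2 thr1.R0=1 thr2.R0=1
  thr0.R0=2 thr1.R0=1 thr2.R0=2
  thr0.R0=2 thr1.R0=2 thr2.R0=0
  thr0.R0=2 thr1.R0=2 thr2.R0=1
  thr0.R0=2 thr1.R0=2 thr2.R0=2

missing: thr0.R0=0 thr1.R0=2 thr2.R0=1

outcome vector order: (thr0.R0,thr1.R0,thr2.R0)
[SC] allowed = {0/1/1 0/1/2 0/2/1 0/2/2 2/1/0 2/1/1 2/1/2 2/2/0 2/2/1 2/2/2}
SC∖claimed = {0/2/1}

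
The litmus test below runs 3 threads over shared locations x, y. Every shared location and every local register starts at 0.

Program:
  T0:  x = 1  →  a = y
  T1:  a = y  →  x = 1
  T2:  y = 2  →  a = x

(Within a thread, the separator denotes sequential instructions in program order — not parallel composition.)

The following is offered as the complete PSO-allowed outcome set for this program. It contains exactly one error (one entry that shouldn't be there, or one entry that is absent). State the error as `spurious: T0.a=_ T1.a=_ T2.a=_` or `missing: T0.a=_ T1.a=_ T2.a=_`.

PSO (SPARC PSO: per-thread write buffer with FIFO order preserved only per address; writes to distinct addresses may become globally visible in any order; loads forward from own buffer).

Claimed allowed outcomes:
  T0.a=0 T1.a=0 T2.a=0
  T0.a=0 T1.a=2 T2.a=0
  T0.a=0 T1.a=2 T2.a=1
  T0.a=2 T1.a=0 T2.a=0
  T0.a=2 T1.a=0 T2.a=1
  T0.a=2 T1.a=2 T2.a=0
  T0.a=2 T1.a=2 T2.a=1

outcome vector order: (T0.a,T1.a,T2.a)
PSO (8): 0/0/0 0/0/1 0/2/0 0/2/1 2/0/0 2/0/1 2/2/0 2/2/1
PSO∖claimed = {0/0/1}

missing: T0.a=0 T1.a=0 T2.a=1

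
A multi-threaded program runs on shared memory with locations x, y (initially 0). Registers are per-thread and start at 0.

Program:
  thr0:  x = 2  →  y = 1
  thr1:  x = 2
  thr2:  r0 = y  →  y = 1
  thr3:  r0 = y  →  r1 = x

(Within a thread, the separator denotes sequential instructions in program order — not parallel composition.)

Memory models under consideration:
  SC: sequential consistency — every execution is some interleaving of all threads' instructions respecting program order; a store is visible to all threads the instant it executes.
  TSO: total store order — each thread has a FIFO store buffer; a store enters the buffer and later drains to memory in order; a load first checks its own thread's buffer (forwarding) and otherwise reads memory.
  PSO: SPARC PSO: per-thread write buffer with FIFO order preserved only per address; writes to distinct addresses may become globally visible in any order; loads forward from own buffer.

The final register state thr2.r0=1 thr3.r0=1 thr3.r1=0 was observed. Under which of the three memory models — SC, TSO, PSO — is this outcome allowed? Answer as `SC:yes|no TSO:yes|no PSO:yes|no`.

SC:no TSO:no PSO:yes

outcome vector order: (thr2.r0,thr3.r0,thr3.r1)
SC: 7 outcomes — {<0 0 0>; <0 0 2>; <0 1 0>; <0 1 2>; <1 0 0>; <1 0 2>; <1 1 2>}
TSO: 7 outcomes — {<0 0 0>; <0 0 2>; <0 1 0>; <0 1 2>; <1 0 0>; <1 0 2>; <1 1 2>}
PSO: 8 outcomes — {<0 0 0>; <0 0 2>; <0 1 0>; <0 1 2>; <1 0 0>; <1 0 2>; <1 1 0>; <1 1 2>}
target <1 1 0> ∈ {PSO}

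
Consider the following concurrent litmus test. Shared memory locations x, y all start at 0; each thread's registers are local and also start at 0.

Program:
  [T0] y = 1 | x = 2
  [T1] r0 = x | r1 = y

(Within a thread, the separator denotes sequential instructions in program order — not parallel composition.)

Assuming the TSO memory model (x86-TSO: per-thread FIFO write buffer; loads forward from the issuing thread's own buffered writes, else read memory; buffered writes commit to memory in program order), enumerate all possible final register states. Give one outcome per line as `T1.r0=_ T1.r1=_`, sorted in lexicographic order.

T1.r0=0 T1.r1=0
T1.r0=0 T1.r1=1
T1.r0=2 T1.r1=1

outcome vector order: (T1.r0,T1.r1)
|TSO outcomes| = 3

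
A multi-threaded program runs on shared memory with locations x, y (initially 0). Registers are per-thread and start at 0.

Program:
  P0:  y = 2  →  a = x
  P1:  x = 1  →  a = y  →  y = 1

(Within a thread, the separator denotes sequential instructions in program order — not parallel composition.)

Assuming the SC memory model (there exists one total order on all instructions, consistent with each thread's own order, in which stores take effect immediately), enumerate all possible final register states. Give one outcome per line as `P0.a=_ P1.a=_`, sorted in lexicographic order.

outcome vector order: (P0.a,P1.a)
|SC outcomes| = 3

P0.a=0 P1.a=2
P0.a=1 P1.a=0
P0.a=1 P1.a=2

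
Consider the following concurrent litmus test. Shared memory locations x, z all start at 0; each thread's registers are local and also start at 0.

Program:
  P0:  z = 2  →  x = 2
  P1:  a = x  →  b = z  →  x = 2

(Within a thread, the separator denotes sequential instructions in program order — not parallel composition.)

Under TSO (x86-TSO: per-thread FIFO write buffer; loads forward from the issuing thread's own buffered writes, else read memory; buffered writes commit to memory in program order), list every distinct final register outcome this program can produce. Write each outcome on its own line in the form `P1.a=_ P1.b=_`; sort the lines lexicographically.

outcome vector order: (P1.a,P1.b)
|TSO outcomes| = 3

P1.a=0 P1.b=0
P1.a=0 P1.b=2
P1.a=2 P1.b=2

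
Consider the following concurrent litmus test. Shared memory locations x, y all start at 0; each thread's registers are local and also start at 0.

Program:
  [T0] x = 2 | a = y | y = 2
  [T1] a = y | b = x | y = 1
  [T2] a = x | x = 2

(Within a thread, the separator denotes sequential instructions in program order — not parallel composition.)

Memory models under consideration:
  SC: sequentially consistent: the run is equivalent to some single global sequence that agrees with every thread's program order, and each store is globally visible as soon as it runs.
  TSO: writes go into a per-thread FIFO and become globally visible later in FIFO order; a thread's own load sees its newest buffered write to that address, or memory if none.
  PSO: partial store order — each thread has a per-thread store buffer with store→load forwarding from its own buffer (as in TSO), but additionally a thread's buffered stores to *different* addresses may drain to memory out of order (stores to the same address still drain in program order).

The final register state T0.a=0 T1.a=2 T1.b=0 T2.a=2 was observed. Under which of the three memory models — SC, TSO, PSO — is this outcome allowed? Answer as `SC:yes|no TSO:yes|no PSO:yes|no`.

SC:no TSO:no PSO:yes

outcome vector order: (T0.a,T1.a,T1.b,T2.a)
SC (10): 0/0/0/0 0/0/0/2 0/0/2/0 0/0/2/2 0/2/2/0 0/2/2/2 1/0/0/0 1/0/0/2 1/0/2/0 1/0/2/2
TSO (10): 0/0/0/0 0/0/0/2 0/0/2/0 0/0/2/2 0/2/2/0 0/2/2/2 1/0/0/0 1/0/0/2 1/0/2/0 1/0/2/2
PSO (12): 0/0/0/0 0/0/0/2 0/0/2/0 0/0/2/2 0/2/0/0 0/2/0/2 0/2/2/0 0/2/2/2 1/0/0/0 1/0/0/2 1/0/2/0 1/0/2/2
target 0/2/0/2 ∈ {PSO}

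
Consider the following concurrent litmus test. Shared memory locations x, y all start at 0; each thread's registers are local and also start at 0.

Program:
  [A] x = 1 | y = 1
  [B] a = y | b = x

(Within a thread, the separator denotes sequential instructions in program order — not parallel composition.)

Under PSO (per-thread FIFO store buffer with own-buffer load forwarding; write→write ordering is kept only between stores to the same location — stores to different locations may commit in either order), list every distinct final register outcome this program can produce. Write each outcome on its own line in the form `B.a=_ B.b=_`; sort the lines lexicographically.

outcome vector order: (B.a,B.b)
|PSO outcomes| = 4

B.a=0 B.b=0
B.a=0 B.b=1
B.a=1 B.b=0
B.a=1 B.b=1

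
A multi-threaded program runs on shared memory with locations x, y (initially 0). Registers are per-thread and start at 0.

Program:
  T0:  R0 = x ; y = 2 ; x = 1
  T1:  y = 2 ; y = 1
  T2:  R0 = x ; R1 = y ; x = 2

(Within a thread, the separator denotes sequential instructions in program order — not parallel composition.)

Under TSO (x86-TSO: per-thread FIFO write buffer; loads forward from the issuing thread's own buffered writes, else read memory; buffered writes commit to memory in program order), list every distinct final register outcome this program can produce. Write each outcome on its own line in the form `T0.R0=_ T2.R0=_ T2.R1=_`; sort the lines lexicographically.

T0.R0=0 T2.R0=0 T2.R1=0
T0.R0=0 T2.R0=0 T2.R1=1
T0.R0=0 T2.R0=0 T2.R1=2
T0.R0=0 T2.R0=1 T2.R1=1
T0.R0=0 T2.R0=1 T2.R1=2
T0.R0=2 T2.R0=0 T2.R1=0
T0.R0=2 T2.R0=0 T2.R1=1
T0.R0=2 T2.R0=0 T2.R1=2

outcome vector order: (T0.R0,T2.R0,T2.R1)
|TSO outcomes| = 8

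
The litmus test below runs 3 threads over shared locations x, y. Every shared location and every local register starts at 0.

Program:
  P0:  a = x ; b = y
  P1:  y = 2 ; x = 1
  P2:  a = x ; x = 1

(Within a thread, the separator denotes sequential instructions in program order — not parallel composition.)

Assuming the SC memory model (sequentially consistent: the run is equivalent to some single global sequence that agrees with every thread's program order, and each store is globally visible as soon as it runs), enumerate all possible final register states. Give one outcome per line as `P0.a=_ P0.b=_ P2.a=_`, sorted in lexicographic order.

P0.a=0 P0.b=0 P2.a=0
P0.a=0 P0.b=0 P2.a=1
P0.a=0 P0.b=2 P2.a=0
P0.a=0 P0.b=2 P2.a=1
P0.a=1 P0.b=0 P2.a=0
P0.a=1 P0.b=2 P2.a=0
P0.a=1 P0.b=2 P2.a=1

outcome vector order: (P0.a,P0.b,P2.a)
|SC outcomes| = 7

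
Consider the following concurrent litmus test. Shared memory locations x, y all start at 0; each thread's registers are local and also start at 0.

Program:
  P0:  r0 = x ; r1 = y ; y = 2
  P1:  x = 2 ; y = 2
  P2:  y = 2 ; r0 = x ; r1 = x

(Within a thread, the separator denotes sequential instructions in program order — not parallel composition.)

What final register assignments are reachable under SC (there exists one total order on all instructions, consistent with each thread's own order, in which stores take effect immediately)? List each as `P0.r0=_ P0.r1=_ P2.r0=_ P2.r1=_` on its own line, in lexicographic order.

outcome vector order: (P0.r0,P0.r1,P2.r0,P2.r1)
|SC outcomes| = 10

P0.r0=0 P0.r1=0 P2.r0=0 P2.r1=0
P0.r0=0 P0.r1=0 P2.r0=0 P2.r1=2
P0.r0=0 P0.r1=0 P2.r0=2 P2.r1=2
P0.r0=0 P0.r1=2 P2.r0=0 P2.r1=0
P0.r0=0 P0.r1=2 P2.r0=0 P2.r1=2
P0.r0=0 P0.r1=2 P2.r0=2 P2.r1=2
P0.r0=2 P0.r1=0 P2.r0=2 P2.r1=2
P0.r0=2 P0.r1=2 P2.r0=0 P2.r1=0
P0.r0=2 P0.r1=2 P2.r0=0 P2.r1=2
P0.r0=2 P0.r1=2 P2.r0=2 P2.r1=2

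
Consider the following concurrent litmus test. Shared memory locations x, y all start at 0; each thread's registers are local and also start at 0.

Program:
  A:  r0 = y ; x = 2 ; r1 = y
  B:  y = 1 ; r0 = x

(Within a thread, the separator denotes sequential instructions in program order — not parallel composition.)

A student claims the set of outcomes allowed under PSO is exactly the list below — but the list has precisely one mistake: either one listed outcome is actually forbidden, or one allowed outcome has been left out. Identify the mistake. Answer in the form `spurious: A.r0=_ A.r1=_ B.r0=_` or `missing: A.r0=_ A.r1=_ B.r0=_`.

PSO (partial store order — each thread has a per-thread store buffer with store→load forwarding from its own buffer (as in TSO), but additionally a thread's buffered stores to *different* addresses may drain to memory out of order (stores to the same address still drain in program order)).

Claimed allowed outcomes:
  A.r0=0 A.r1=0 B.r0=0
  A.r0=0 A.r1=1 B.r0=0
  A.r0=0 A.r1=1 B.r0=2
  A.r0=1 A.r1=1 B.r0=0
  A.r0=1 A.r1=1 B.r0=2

missing: A.r0=0 A.r1=0 B.r0=2

outcome vector order: (A.r0,A.r1,B.r0)
[PSO] allowed = {0/0/0; 0/0/2; 0/1/0; 0/1/2; 1/1/0; 1/1/2}
PSO∖claimed = {0/0/2}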